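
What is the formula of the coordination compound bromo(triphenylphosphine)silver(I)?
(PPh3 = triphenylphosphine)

Ligands: 1 triphenylphosphine (PPh3, neutral), 1 bromo (Br, -1). Ligand charge sum = -1.
With Ag in oxidation state +1, the complex ion is [Ag...].

[AgBr(PPh3)]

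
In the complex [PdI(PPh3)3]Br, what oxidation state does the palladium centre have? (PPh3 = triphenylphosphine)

1 bromide outside the brackets (-1 each) → the complex ion is 1+.
Ligand charges: 3×PPh3 neutral; 1×I = -1; sum -1.
Pd + (-1) = 1+ ⇒ Pd is +2.

+2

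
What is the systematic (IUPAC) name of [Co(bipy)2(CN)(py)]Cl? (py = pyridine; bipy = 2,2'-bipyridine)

bis(2,2'-bipyridine)cyano(pyridine)cobalt(II) chloride

The 1 chloride counter-ion carries a total charge of -1, so each complex ion is 1+.
Ligand charges: 1×pyridine (neutral), 2×2,2'-bipyridine (neutral), 1×cyano (-1 each); total -1. So Co + (-1) = 1+, giving Co = +2.
Ligands are named alphabetically: bipyridine before cyano before pyridine.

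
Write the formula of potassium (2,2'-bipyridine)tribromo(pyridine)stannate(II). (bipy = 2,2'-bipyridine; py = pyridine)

K[Sn(bipy)Br3(py)]

Ligands: 1 2,2'-bipyridine (bipy, neutral), 1 pyridine (py, neutral), 3 bromo (Br, -1). Ligand charge sum = -3.
With Sn in oxidation state +2, the complex ion is [Sn...]^1−.
Charge balance with potassium (+1) requires 1 complex ion per 1 potassium.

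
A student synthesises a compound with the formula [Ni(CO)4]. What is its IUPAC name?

There is no counter-ion, so the complex is neutral overall.
Ligand charges: 4×carbonyl (neutral); total 0. So Ni + (0) = 0, giving Ni = 0.

tetracarbonylnickel(0)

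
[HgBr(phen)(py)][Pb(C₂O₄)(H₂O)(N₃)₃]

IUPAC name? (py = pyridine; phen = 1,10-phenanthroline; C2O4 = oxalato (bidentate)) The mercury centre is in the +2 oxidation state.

Hg is given as +2; the cation's ligand charges sum to -1, so the complex cation is 1+.
A 1:1 salt means the anion carries the equal and opposite charge, 1−.
Anion: ligand charges sum to -5; for the ion to be 1−, Pb = +4.

bromo(1,10-phenanthroline)(pyridine)mercury(II) aquatriazidooxalatoplumbate(IV)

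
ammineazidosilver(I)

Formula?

[Ag(N3)(NH3)]

Ligands: 1 ammine (NH3, neutral), 1 azido (N3, -1). Ligand charge sum = -1.
With Ag in oxidation state +1, the complex ion is [Ag...].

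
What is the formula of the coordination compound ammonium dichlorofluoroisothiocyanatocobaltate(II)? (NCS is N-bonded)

Ligands: 2 chloro (Cl, -1), 1 fluoro (F, -1), 1 isothiocyanato (NCS, -1). Ligand charge sum = -4.
With Co in oxidation state +2, the complex ion is [Co...]^2−.
Charge balance with ammonium (+1) requires 1 complex ion per 2 ammonium.

(NH4)2[CoCl2F(NCS)]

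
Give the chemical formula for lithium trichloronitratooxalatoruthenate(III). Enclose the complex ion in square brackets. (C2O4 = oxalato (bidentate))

Ligands: 1 nitrato (NO3, -1), 1 oxalato (C2O4, -2), 3 chloro (Cl, -1). Ligand charge sum = -6.
With Ru in oxidation state +3, the complex ion is [Ru...]^3−.
Charge balance with lithium (+1) requires 1 complex ion per 3 lithium.

Li3[Ru(C2O4)Cl3(NO3)]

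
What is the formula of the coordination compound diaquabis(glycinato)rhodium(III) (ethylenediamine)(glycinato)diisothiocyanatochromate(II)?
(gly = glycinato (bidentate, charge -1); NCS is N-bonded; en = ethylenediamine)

[Rh(gly)2(H2O)2][Cr(en)(gly)(NCS)2]

Cation [Rh…]: ligand charges -2, Rh(III) ⇒ ion charge 1+.
Anion [Cr…]: ligand charges -3, Cr(II) ⇒ ion charge 1−.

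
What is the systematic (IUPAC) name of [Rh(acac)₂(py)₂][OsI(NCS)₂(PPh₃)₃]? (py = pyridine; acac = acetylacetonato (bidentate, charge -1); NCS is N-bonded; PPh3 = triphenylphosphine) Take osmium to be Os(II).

bis(acetylacetonato)bis(pyridine)rhodium(III) iododiisothiocyanatotris(triphenylphosphine)osmate(II)

Both ions are complex: the cation is named first with the plain metal name, the anion second with the -ate form; each ion's ligands are alphabetised independently.
Os is given as +2; the anion's ligand charges sum to -3, so the complex anion is 1−.
A 1:1 salt means the cation carries the equal and opposite charge, 1+.
Cation: ligand charges sum to -2; for the ion to be 1+, Rh = +3.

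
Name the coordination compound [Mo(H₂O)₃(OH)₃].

triaquatrihydroxomolybdenum(III)

There is no counter-ion, so the complex is neutral overall.
Ligand charges: 3×hydroxo (-1 each), 3×aqua (neutral); total -3. So Mo + (-3) = 0, giving Mo = +3.
Ligands are named alphabetically: aqua before hydroxo.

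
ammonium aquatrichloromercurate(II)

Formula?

NH4[HgCl3(H2O)]

Ligands: 1 aqua (H2O, neutral), 3 chloro (Cl, -1). Ligand charge sum = -3.
Charge balance with ammonium (+1) requires 1 complex ion per 1 ammonium.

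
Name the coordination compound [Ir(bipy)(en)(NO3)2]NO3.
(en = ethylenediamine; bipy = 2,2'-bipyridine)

The 1 nitrate counter-ion carries a total charge of -1, so each complex ion is 1+.
Ligand charges: 1×ethylenediamine (neutral), 1×2,2'-bipyridine (neutral), 2×nitrato (-1 each); total -2. So Ir + (-2) = 1+, giving Ir = +3.
Ligands are named alphabetically: bipyridine before ethylenediamine before nitrato.

(2,2'-bipyridine)(ethylenediamine)dinitratoiridium(III) nitrate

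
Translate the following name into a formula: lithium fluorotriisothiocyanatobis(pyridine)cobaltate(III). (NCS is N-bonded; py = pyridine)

Li[CoF(NCS)3(py)2]

Ligands: 3 isothiocyanato (NCS, -1), 2 pyridine (py, neutral), 1 fluoro (F, -1). Ligand charge sum = -4.
With Co in oxidation state +3, the complex ion is [Co...]^1−.
Charge balance with lithium (+1) requires 1 complex ion per 1 lithium.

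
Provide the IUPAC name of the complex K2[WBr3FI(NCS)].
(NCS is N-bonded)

potassium tribromofluoroiodoisothiocyanatotungstate(IV)

The 2 potassium counter-ions carry a total charge of +2, so each complex ion is 2−.
Ligand charges: 3×bromo (-1 each), 1×iodo (-1 each), 1×fluoro (-1 each), 1×isothiocyanato (-1 each); total -6. So W + (-6) = 2−, giving W = +4.
Ligands are named alphabetically: bromo before fluoro before iodo before isothiocyanato.
The complex ion is anionic, so tungsten takes the -ate form tungstate(IV).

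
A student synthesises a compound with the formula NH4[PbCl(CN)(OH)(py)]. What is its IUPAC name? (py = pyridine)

The 1 ammonium counter-ion carries a total charge of +1, so each complex ion is 1−.
Ligand charges: 1×cyano (-1 each), 1×pyridine (neutral), 1×chloro (-1 each), 1×hydroxo (-1 each); total -3. So Pb + (-3) = 1−, giving Pb = +2.
The complex ion is anionic, so lead takes the -ate form plumbate(II).

ammonium chlorocyanohydroxo(pyridine)plumbate(II)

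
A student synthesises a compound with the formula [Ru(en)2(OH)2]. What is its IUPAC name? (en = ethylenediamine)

bis(ethylenediamine)dihydroxoruthenium(II)

There is no counter-ion, so the complex is neutral overall.
Ligand charges: 2×hydroxo (-1 each), 2×ethylenediamine (neutral); total -2. So Ru + (-2) = 0, giving Ru = +2.
Ligands are named alphabetically: ethylenediamine before hydroxo.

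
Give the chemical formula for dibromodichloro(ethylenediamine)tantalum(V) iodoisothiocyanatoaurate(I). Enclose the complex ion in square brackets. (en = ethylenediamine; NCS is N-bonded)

Cation [Ta…]: ligand charges -4, Ta(V) ⇒ ion charge 1+.
Anion [Au…]: ligand charges -2, Au(I) ⇒ ion charge 1−.
One 1+ cation balances one 1− anion.

[TaBr2Cl2(en)][AuI(NCS)]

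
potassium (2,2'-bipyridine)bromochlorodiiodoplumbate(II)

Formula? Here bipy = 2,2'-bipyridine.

K2[Pb(bipy)BrClI2]

Ligands: 1 2,2'-bipyridine (bipy, neutral), 1 chloro (Cl, -1), 1 bromo (Br, -1), 2 iodo (I, -1). Ligand charge sum = -4.
With Pb in oxidation state +2, the complex ion is [Pb...]^2−.
Charge balance with potassium (+1) requires 1 complex ion per 2 potassium.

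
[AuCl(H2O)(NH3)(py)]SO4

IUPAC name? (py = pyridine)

ammineaquachloro(pyridine)gold(III) sulfate

The 1 sulfate counter-ion carries a total charge of -2, so each complex ion is 2+.
Ligand charges: 1×ammine (neutral), 1×chloro (-1 each), 1×pyridine (neutral), 1×aqua (neutral); total -1. So Au + (-1) = 2+, giving Au = +3.
Ligands are named alphabetically: ammine before aqua before chloro before pyridine.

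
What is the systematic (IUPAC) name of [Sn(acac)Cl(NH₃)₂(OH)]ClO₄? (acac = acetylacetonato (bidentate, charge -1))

The 1 perchlorate counter-ion carries a total charge of -1, so each complex ion is 1+.
Ligand charges: 1×hydroxo (-1 each), 2×ammine (neutral), 1×acetylacetonato (-1 each), 1×chloro (-1 each); total -3. So Sn + (-3) = 1+, giving Sn = +4.
Ligands are named alphabetically: acetylacetonato before ammine before chloro before hydroxo.

(acetylacetonato)diamminechlorohydroxotin(IV) perchlorate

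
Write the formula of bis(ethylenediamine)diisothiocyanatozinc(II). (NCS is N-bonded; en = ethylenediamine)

Ligands: 2 isothiocyanato (NCS, -1), 2 ethylenediamine (en, neutral). Ligand charge sum = -2.
With Zn in oxidation state +2, the complex ion is [Zn...].

[Zn(en)2(NCS)2]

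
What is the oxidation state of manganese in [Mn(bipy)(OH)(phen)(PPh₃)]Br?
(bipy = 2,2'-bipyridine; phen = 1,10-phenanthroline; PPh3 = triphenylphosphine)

1 bromide outside the brackets (-1 each) → the complex ion is 1+.
Ligand charges: 1×bipy neutral; 1×phen neutral; 1×PPh3 neutral; 1×OH = -1; sum -1.
Mn + (-1) = 1+ ⇒ Mn is +2.

+2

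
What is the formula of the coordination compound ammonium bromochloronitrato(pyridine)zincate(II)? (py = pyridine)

Ligands: 1 bromo (Br, -1), 1 chloro (Cl, -1), 1 nitrato (NO3, -1), 1 pyridine (py, neutral). Ligand charge sum = -3.
With Zn in oxidation state +2, the complex ion is [Zn...]^1−.
Charge balance with ammonium (+1) requires 1 complex ion per 1 ammonium.

NH4[ZnBrCl(NO3)(py)]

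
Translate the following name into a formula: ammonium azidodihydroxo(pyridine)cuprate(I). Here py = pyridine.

(NH4)2[Cu(N3)(OH)2(py)]

Ligands: 1 pyridine (py, neutral), 1 azido (N3, -1), 2 hydroxo (OH, -1). Ligand charge sum = -3.
With Cu in oxidation state +1, the complex ion is [Cu...]^2−.
Charge balance with ammonium (+1) requires 1 complex ion per 2 ammonium.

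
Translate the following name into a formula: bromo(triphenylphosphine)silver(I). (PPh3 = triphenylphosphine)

Ligands: 1 bromo (Br, -1), 1 triphenylphosphine (PPh3, neutral). Ligand charge sum = -1.
With Ag in oxidation state +1, the complex ion is [Ag...].

[AgBr(PPh3)]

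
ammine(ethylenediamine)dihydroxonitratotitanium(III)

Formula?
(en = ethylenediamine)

[Ti(en)(NH3)(NO3)(OH)2]

Ligands: 1 ammine (NH3, neutral), 1 nitrato (NO3, -1), 1 ethylenediamine (en, neutral), 2 hydroxo (OH, -1). Ligand charge sum = -3.
With Ti in oxidation state +3, the complex ion is [Ti...].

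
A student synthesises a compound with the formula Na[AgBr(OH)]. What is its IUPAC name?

The 1 sodium counter-ion carries a total charge of +1, so each complex ion is 1−.
Ligand charges: 1×hydroxo (-1 each), 1×bromo (-1 each); total -2. So Ag + (-2) = 1−, giving Ag = +1.
Ligands are named alphabetically: bromo before hydroxo.
The complex ion is anionic, so silver takes the -ate form argentate(I).

sodium bromohydroxoargentate(I)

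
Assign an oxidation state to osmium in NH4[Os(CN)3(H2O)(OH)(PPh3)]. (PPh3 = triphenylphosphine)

+3

1 ammonium outside the brackets (+1 each) → the complex ion is 1−.
Ligand charges: 1×OH = -1; 1×H2O neutral; 1×PPh3 neutral; 3×CN = -3; sum -4.
Os + (-4) = 1− ⇒ Os is +3.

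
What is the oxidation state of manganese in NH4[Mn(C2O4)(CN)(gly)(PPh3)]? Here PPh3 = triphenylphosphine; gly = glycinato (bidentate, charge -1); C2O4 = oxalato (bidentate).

1 ammonium outside the brackets (+1 each) → the complex ion is 1−.
Ligand charges: 1×PPh3 neutral; 1×gly = -1; 1×C2O4 = -2; 1×CN = -1; sum -4.
Mn + (-4) = 1− ⇒ Mn is +3.

+3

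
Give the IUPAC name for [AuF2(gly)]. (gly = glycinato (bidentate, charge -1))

There is no counter-ion, so the complex is neutral overall.
Ligand charges: 1×glycinato (-1 each), 2×fluoro (-1 each); total -3. So Au + (-3) = 0, giving Au = +3.
Ligands are named alphabetically: fluoro before glycinato.

difluoro(glycinato)gold(III)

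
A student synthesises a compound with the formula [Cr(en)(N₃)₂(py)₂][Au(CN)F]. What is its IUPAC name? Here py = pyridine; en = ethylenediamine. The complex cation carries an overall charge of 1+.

diazido(ethylenediamine)bis(pyridine)chromium(III) cyanofluoroaurate(I)

Both ions are complex: the cation is named first with the plain metal name, the anion second with the -ate form; each ion's ligands are alphabetised independently.
The complex cation is given as 1+; its ligand charges sum to -2, so Cr = +3.
A 1:1 salt means the anion carries the equal and opposite charge, 1−.
Anion: ligand charges sum to -2; for the ion to be 1−, Au = +1.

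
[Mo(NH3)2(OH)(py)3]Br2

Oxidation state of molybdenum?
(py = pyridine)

+3

2 bromide outside the brackets (-1 each) → the complex ion is 2+.
Ligand charges: 3×py neutral; 1×OH = -1; 2×NH3 neutral; sum -1.
Mo + (-1) = 2+ ⇒ Mo is +3.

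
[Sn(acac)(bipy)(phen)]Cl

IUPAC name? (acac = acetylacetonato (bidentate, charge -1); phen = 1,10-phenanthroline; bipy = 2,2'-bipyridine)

(acetylacetonato)(2,2'-bipyridine)(1,10-phenanthroline)tin(II) chloride

The 1 chloride counter-ion carries a total charge of -1, so each complex ion is 1+.
Ligand charges: 1×acetylacetonato (-1 each), 1×1,10-phenanthroline (neutral), 1×2,2'-bipyridine (neutral); total -1. So Sn + (-1) = 1+, giving Sn = +2.
Ligands are named alphabetically: acetylacetonato before bipyridine before phenanthroline.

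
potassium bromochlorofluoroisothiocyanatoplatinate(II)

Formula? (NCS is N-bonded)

K2[PtBrClF(NCS)]

Ligands: 1 fluoro (F, -1), 1 isothiocyanato (NCS, -1), 1 chloro (Cl, -1), 1 bromo (Br, -1). Ligand charge sum = -4.
Charge balance with potassium (+1) requires 1 complex ion per 2 potassium.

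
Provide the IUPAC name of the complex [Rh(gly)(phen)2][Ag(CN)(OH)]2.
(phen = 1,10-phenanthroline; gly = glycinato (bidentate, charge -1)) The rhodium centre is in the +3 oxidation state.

(glycinato)bis(1,10-phenanthroline)rhodium(III) cyanohydroxoargentate(I)

Rh is given as +3; the cation's ligand charges sum to -1, so the complex cation is 2+.
With 2 anions per cation, each anion must be 2/2 = 1−.
Anion: ligand charges sum to -2; for the ion to be 1−, Ag = +1.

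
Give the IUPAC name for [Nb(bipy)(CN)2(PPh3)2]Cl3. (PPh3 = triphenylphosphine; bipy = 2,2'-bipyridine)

(2,2'-bipyridine)dicyanobis(triphenylphosphine)niobium(V) chloride

The 3 chloride counter-ions carry a total charge of -3, so each complex ion is 3+.
Ligand charges: 2×cyano (-1 each), 2×triphenylphosphine (neutral), 1×2,2'-bipyridine (neutral); total -2. So Nb + (-2) = 3+, giving Nb = +5.
Ligands are named alphabetically: bipyridine before cyano before triphenylphosphine.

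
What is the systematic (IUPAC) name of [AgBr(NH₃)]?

amminebromosilver(I)

There is no counter-ion, so the complex is neutral overall.
Ligand charges: 1×ammine (neutral), 1×bromo (-1 each); total -1. So Ag + (-1) = 0, giving Ag = +1.
Ligands are named alphabetically: ammine before bromo.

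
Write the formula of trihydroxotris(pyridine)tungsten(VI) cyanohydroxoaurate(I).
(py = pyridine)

Cation [W…]: ligand charges -3, W(VI) ⇒ ion charge 3+.
Anion [Au…]: ligand charges -2, Au(I) ⇒ ion charge 1−.
One 3+ cation requires 3 of the 1− anion.

[W(OH)3(py)3][Au(CN)(OH)]3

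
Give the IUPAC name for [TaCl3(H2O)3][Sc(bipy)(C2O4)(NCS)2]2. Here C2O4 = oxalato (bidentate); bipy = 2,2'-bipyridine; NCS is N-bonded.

Scandium is always +3 in its complexes; the anion's ligand charges sum to -4, so the complex anion is 1−.
With 2 anions per cation, the cation must be 2×1 = 2+.
Cation: ligand charges sum to -3; for the ion to be 2+, Ta = +5.

triaquatrichlorotantalum(V) (2,2'-bipyridine)diisothiocyanatooxalatoscandate(III)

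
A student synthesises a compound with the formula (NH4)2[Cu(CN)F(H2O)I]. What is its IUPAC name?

The 2 ammonium counter-ions carry a total charge of +2, so each complex ion is 2−.
Ligand charges: 1×cyano (-1 each), 1×iodo (-1 each), 1×fluoro (-1 each), 1×aqua (neutral); total -3. So Cu + (-3) = 2−, giving Cu = +1.
Ligands are named alphabetically: aqua before cyano before fluoro before iodo.
The complex ion is anionic, so copper takes the -ate form cuprate(I).

ammonium aquacyanofluoroiodocuprate(I)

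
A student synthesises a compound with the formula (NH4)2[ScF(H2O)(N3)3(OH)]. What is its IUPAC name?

ammonium aquatriazidofluorohydroxoscandate(III)

The 2 ammonium counter-ions carry a total charge of +2, so each complex ion is 2−.
Ligand charges: 1×aqua (neutral), 1×hydroxo (-1 each), 1×fluoro (-1 each), 3×azido (-1 each); total -5. So Sc + (-5) = 2−, giving Sc = +3.
The complex ion is anionic, so scandium takes the -ate form scandate(III).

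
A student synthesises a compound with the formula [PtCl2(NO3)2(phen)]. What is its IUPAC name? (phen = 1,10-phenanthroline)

dichlorodinitrato(1,10-phenanthroline)platinum(IV)

There is no counter-ion, so the complex is neutral overall.
Ligand charges: 2×nitrato (-1 each), 2×chloro (-1 each), 1×1,10-phenanthroline (neutral); total -4. So Pt + (-4) = 0, giving Pt = +4.
Ligands are named alphabetically: chloro before nitrato before phenanthroline.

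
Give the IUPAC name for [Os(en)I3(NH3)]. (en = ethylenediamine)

ammine(ethylenediamine)triiodoosmium(III)

There is no counter-ion, so the complex is neutral overall.
Ligand charges: 3×iodo (-1 each), 1×ammine (neutral), 1×ethylenediamine (neutral); total -3. So Os + (-3) = 0, giving Os = +3.
Ligands are named alphabetically: ammine before ethylenediamine before iodo.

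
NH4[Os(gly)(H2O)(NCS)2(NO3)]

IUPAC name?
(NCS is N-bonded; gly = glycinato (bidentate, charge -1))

The 1 ammonium counter-ion carries a total charge of +1, so each complex ion is 1−.
Ligand charges: 1×aqua (neutral), 1×nitrato (-1 each), 2×isothiocyanato (-1 each), 1×glycinato (-1 each); total -4. So Os + (-4) = 1−, giving Os = +3.
Ligands are named alphabetically: aqua before glycinato before isothiocyanato before nitrato.
The complex ion is anionic, so osmium takes the -ate form osmate(III).

ammonium aqua(glycinato)diisothiocyanatonitratoosmate(III)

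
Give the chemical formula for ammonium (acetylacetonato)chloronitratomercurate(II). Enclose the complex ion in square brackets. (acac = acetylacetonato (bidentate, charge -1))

NH4[Hg(acac)Cl(NO3)]

Ligands: 1 nitrato (NO3, -1), 1 acetylacetonato (acac, -1), 1 chloro (Cl, -1). Ligand charge sum = -3.
With Hg in oxidation state +2, the complex ion is [Hg...]^1−.
Charge balance with ammonium (+1) requires 1 complex ion per 1 ammonium.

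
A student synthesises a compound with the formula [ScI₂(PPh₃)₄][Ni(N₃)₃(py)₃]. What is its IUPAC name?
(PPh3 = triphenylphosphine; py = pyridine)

Both ions are complex: the cation is named first with the plain metal name, the anion second with the -ate form; each ion's ligands are alphabetised independently.
Scandium is always +3 in its complexes; the cation's ligand charges sum to -2, so the complex cation is 1+.
A 1:1 salt means the anion carries the equal and opposite charge, 1−.
Anion: ligand charges sum to -3; for the ion to be 1−, Ni = +2.

diiodotetrakis(triphenylphosphine)scandium(III) triazidotris(pyridine)nickelate(II)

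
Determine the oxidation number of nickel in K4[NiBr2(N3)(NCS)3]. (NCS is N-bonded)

4 potassium outside the brackets (+1 each) → the complex ion is 4−.
Ligand charges: 2×Br = -2; 1×N3 = -1; 3×NCS = -3; sum -6.
Ni + (-6) = 4− ⇒ Ni is +2.

+2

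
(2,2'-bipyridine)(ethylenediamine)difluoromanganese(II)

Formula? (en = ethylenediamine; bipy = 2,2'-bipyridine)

Ligands: 2 fluoro (F, -1), 1 ethylenediamine (en, neutral), 1 2,2'-bipyridine (bipy, neutral). Ligand charge sum = -2.
With Mn in oxidation state +2, the complex ion is [Mn...].

[Mn(bipy)(en)F2]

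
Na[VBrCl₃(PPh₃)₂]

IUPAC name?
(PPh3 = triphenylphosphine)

The 1 sodium counter-ion carries a total charge of +1, so each complex ion is 1−.
Ligand charges: 2×triphenylphosphine (neutral), 1×bromo (-1 each), 3×chloro (-1 each); total -4. So V + (-4) = 1−, giving V = +3.
Ligands are named alphabetically: bromo before chloro before triphenylphosphine.
The complex ion is anionic, so vanadium takes the -ate form vanadate(III).

sodium bromotrichlorobis(triphenylphosphine)vanadate(III)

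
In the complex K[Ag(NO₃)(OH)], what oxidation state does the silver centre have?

1 potassium outside the brackets (+1 each) → the complex ion is 1−.
Ligand charges: 1×NO3 = -1; 1×OH = -1; sum -2.
Ag + (-2) = 1− ⇒ Ag is +1.

+1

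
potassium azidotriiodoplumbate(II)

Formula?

K2[PbI3(N3)]

Ligands: 3 iodo (I, -1), 1 azido (N3, -1). Ligand charge sum = -4.
Charge balance with potassium (+1) requires 1 complex ion per 2 potassium.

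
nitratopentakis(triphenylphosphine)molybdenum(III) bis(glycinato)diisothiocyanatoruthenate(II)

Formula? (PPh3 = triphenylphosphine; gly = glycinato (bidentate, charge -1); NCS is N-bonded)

Cation [Mo…]: ligand charges -1, Mo(III) ⇒ ion charge 2+.
Anion [Ru…]: ligand charges -4, Ru(II) ⇒ ion charge 2−.
One 2+ cation balances one 2− anion.

[Mo(NO3)(PPh3)5][Ru(gly)2(NCS)2]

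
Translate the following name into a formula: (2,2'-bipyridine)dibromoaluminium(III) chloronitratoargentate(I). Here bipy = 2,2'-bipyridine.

Cation [Al…]: ligand charges -2, Al(III) ⇒ ion charge 1+.
Anion [Ag…]: ligand charges -2, Ag(I) ⇒ ion charge 1−.
One 1+ cation balances one 1− anion.

[Al(bipy)Br2][AgCl(NO3)]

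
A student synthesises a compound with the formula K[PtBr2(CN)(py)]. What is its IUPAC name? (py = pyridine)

The 1 potassium counter-ion carries a total charge of +1, so each complex ion is 1−.
Ligand charges: 2×bromo (-1 each), 1×pyridine (neutral), 1×cyano (-1 each); total -3. So Pt + (-3) = 1−, giving Pt = +2.
Ligands are named alphabetically: bromo before cyano before pyridine.
The complex ion is anionic, so platinum takes the -ate form platinate(II).

potassium dibromocyano(pyridine)platinate(II)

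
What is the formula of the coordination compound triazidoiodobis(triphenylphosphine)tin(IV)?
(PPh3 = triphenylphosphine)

Ligands: 1 iodo (I, -1), 2 triphenylphosphine (PPh3, neutral), 3 azido (N3, -1). Ligand charge sum = -4.
With Sn in oxidation state +4, the complex ion is [Sn...].

[SnI(N3)3(PPh3)2]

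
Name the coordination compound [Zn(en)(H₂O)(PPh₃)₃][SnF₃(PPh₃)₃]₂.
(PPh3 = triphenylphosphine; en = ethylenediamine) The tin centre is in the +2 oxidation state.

aqua(ethylenediamine)tris(triphenylphosphine)zinc(II) trifluorotris(triphenylphosphine)stannate(II)

Sn is given as +2; the anion's ligand charges sum to -3, so the complex anion is 1−.
With 2 anions per cation, the cation must be 2×1 = 2+.
Cation: ligand charges sum to 0; for the ion to be 2+, Zn = +2.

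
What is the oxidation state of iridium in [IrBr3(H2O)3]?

No counter-ion: the bracketed complex is neutral.
Ligand charges: 3×H2O neutral; 3×Br = -3; sum -3.
Ir + (-3) = 0 ⇒ Ir is +3.

+3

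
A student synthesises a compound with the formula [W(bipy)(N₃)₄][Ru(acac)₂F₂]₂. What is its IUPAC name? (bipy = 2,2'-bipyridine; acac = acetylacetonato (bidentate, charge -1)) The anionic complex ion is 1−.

tetraazido(2,2'-bipyridine)tungsten(VI) bis(acetylacetonato)difluororuthenate(III)

The complex anion is given as 1−; its ligand charges sum to -4, so Ru = +3.
With 2 anions per cation, the cation must be 2×1 = 2+.
Cation: ligand charges sum to -4; for the ion to be 2+, W = +6.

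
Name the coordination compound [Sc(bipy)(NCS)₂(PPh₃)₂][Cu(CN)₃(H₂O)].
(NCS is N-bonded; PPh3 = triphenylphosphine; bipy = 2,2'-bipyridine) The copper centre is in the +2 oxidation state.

(2,2'-bipyridine)diisothiocyanatobis(triphenylphosphine)scandium(III) aquatricyanocuprate(II)

Both ions are complex: the cation is named first with the plain metal name, the anion second with the -ate form; each ion's ligands are alphabetised independently.
Cu is given as +2; the anion's ligand charges sum to -3, so the complex anion is 1−.
A 1:1 salt means the cation carries the equal and opposite charge, 1+.
Cation: ligand charges sum to -2; for the ion to be 1+, Sc = +3.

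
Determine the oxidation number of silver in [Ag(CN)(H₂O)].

No counter-ion: the bracketed complex is neutral.
Ligand charges: 1×H2O neutral; 1×CN = -1; sum -1.
Ag + (-1) = 0 ⇒ Ag is +1.

+1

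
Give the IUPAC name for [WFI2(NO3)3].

There is no counter-ion, so the complex is neutral overall.
Ligand charges: 2×iodo (-1 each), 3×nitrato (-1 each), 1×fluoro (-1 each); total -6. So W + (-6) = 0, giving W = +6.
Ligands are named alphabetically: fluoro before iodo before nitrato.

fluorodiiodotrinitratotungsten(VI)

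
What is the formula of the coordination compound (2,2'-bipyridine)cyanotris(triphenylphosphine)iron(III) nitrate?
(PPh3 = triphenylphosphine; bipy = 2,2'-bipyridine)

Ligands: 1 cyano (CN, -1), 3 triphenylphosphine (PPh3, neutral), 1 2,2'-bipyridine (bipy, neutral). Ligand charge sum = -1.
Charge balance with nitrate (-1) requires 1 complex ion per 2 nitrate.

[Fe(bipy)(CN)(PPh3)3](NO3)2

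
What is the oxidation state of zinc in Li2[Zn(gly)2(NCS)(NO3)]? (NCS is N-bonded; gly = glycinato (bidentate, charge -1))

2 lithium outside the brackets (+1 each) → the complex ion is 2−.
Ligand charges: 1×NCS = -1; 1×NO3 = -1; 2×gly = -2; sum -4.
Zn + (-4) = 2− ⇒ Zn is +2.

+2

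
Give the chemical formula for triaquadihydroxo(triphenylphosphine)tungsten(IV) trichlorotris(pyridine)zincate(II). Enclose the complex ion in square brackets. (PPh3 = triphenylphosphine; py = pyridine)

Cation [W…]: ligand charges -2, W(IV) ⇒ ion charge 2+.
Anion [Zn…]: ligand charges -3, Zn(II) ⇒ ion charge 1−.
One 2+ cation requires 2 of the 1− anion.

[W(H2O)3(OH)2(PPh3)][ZnCl3(py)3]2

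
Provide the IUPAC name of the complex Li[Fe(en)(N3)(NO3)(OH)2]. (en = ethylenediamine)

The 1 lithium counter-ion carries a total charge of +1, so each complex ion is 1−.
Ligand charges: 1×azido (-1 each), 1×nitrato (-1 each), 1×ethylenediamine (neutral), 2×hydroxo (-1 each); total -4. So Fe + (-4) = 1−, giving Fe = +3.
Ligands are named alphabetically: azido before ethylenediamine before hydroxo before nitrato.
The complex ion is anionic, so iron takes the -ate form ferrate(III).

lithium azido(ethylenediamine)dihydroxonitratoferrate(III)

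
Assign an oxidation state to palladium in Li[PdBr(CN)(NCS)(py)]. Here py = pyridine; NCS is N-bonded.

+2

1 lithium outside the brackets (+1 each) → the complex ion is 1−.
Ligand charges: 1×py neutral; 1×NCS = -1; 1×Br = -1; 1×CN = -1; sum -3.
Pd + (-3) = 1− ⇒ Pd is +2.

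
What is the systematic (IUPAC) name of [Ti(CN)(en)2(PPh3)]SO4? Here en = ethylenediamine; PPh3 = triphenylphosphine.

cyanobis(ethylenediamine)(triphenylphosphine)titanium(III) sulfate

The 1 sulfate counter-ion carries a total charge of -2, so each complex ion is 2+.
Ligand charges: 1×cyano (-1 each), 2×ethylenediamine (neutral), 1×triphenylphosphine (neutral); total -1. So Ti + (-1) = 2+, giving Ti = +3.
Ligands are named alphabetically: cyano before ethylenediamine before triphenylphosphine.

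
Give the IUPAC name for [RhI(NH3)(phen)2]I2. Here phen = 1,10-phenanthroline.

ammineiodobis(1,10-phenanthroline)rhodium(III) iodide

The 2 iodide counter-ions carry a total charge of -2, so each complex ion is 2+.
Ligand charges: 2×1,10-phenanthroline (neutral), 1×iodo (-1 each), 1×ammine (neutral); total -1. So Rh + (-1) = 2+, giving Rh = +3.
Ligands are named alphabetically: ammine before iodo before phenanthroline.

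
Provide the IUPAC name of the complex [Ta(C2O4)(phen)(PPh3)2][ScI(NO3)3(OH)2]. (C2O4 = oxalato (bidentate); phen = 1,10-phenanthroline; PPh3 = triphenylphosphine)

oxalato(1,10-phenanthroline)bis(triphenylphosphine)tantalum(V) dihydroxoiodotrinitratoscandate(III)

Both ions are complex: the cation is named first with the plain metal name, the anion second with the -ate form; each ion's ligands are alphabetised independently.
Scandium is always +3 in its complexes; the anion's ligand charges sum to -6, so the complex anion is 3−.
A 1:1 salt means the cation carries the equal and opposite charge, 3+.
Cation: ligand charges sum to -2; for the ion to be 3+, Ta = +5.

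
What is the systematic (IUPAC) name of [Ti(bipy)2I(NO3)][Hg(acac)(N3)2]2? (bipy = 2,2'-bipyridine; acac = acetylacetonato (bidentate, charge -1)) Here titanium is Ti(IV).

Both ions are complex: the cation is named first with the plain metal name, the anion second with the -ate form; each ion's ligands are alphabetised independently.
Ti is given as +4; the cation's ligand charges sum to -2, so the complex cation is 2+.
With 2 anions per cation, each anion must be 2/2 = 1−.
Anion: ligand charges sum to -3; for the ion to be 1−, Hg = +2.

bis(2,2'-bipyridine)iodonitratotitanium(IV) (acetylacetonato)diazidomercurate(II)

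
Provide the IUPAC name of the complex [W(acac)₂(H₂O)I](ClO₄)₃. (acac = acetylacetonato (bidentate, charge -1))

The 3 perchlorate counter-ions carry a total charge of -3, so each complex ion is 3+.
Ligand charges: 1×iodo (-1 each), 1×aqua (neutral), 2×acetylacetonato (-1 each); total -3. So W + (-3) = 3+, giving W = +6.
Ligands are named alphabetically: acetylacetonato before aqua before iodo.

bis(acetylacetonato)aquaiodotungsten(VI) perchlorate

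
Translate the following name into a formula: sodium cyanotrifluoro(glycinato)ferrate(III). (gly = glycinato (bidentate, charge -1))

Na2[Fe(CN)F3(gly)]

Ligands: 1 glycinato (gly, -1), 3 fluoro (F, -1), 1 cyano (CN, -1). Ligand charge sum = -5.
Charge balance with sodium (+1) requires 1 complex ion per 2 sodium.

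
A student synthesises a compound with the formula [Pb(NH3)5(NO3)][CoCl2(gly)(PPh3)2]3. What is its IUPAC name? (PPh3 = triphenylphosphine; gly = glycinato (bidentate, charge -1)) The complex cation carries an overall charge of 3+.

Both ions are complex: the cation is named first with the plain metal name, the anion second with the -ate form; each ion's ligands are alphabetised independently.
The complex cation is given as 3+; its ligand charges sum to -1, so Pb = +4.
With 3 anions per cation, each anion must be 3/3 = 1−.
Anion: ligand charges sum to -3; for the ion to be 1−, Co = +2.

pentaamminenitratolead(IV) dichloro(glycinato)bis(triphenylphosphine)cobaltate(II)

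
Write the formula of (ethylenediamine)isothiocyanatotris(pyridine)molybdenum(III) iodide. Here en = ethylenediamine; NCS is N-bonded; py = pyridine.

[Mo(en)(NCS)(py)3]I2

Ligands: 1 ethylenediamine (en, neutral), 1 isothiocyanato (NCS, -1), 3 pyridine (py, neutral). Ligand charge sum = -1.
With Mo in oxidation state +3, the complex ion is [Mo...]^2+.
Charge balance with iodide (-1) requires 1 complex ion per 2 iodide.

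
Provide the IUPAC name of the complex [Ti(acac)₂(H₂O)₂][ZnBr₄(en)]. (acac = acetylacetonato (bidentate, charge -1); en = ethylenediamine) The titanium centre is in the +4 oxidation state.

bis(acetylacetonato)diaquatitanium(IV) tetrabromo(ethylenediamine)zincate(II)

Both ions are complex: the cation is named first with the plain metal name, the anion second with the -ate form; each ion's ligands are alphabetised independently.
Ti is given as +4; the cation's ligand charges sum to -2, so the complex cation is 2+.
A 1:1 salt means the anion carries the equal and opposite charge, 2−.
Anion: ligand charges sum to -4; for the ion to be 2−, Zn = +2.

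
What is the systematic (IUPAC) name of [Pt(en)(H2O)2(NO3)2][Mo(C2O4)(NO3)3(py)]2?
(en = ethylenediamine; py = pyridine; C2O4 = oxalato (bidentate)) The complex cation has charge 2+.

Both ions are complex: the cation is named first with the plain metal name, the anion second with the -ate form; each ion's ligands are alphabetised independently.
The complex cation is given as 2+; its ligand charges sum to -2, so Pt = +4.
With 2 anions per cation, each anion must be 2/2 = 1−.
Anion: ligand charges sum to -5; for the ion to be 1−, Mo = +4.

diaqua(ethylenediamine)dinitratoplatinum(IV) trinitratooxalato(pyridine)molybdate(IV)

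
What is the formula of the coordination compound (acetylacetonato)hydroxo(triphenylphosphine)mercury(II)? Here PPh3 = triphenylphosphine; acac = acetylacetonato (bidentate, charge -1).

[Hg(acac)(OH)(PPh3)]

Ligands: 1 hydroxo (OH, -1), 1 triphenylphosphine (PPh3, neutral), 1 acetylacetonato (acac, -1). Ligand charge sum = -2.
With Hg in oxidation state +2, the complex ion is [Hg...].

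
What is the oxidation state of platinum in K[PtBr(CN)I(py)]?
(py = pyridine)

1 potassium outside the brackets (+1 each) → the complex ion is 1−.
Ligand charges: 1×Br = -1; 1×py neutral; 1×I = -1; 1×CN = -1; sum -3.
Pt + (-3) = 1− ⇒ Pt is +2.

+2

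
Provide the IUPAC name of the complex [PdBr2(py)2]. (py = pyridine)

dibromobis(pyridine)palladium(II)

There is no counter-ion, so the complex is neutral overall.
Ligand charges: 2×pyridine (neutral), 2×bromo (-1 each); total -2. So Pd + (-2) = 0, giving Pd = +2.
Ligands are named alphabetically: bromo before pyridine.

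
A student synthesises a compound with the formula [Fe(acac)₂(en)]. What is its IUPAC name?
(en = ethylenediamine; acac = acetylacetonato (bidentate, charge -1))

bis(acetylacetonato)(ethylenediamine)iron(II)

There is no counter-ion, so the complex is neutral overall.
Ligand charges: 1×ethylenediamine (neutral), 2×acetylacetonato (-1 each); total -2. So Fe + (-2) = 0, giving Fe = +2.
Ligands are named alphabetically: acetylacetonato before ethylenediamine.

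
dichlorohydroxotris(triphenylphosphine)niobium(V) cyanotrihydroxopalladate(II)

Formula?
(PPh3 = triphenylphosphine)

[NbCl2(OH)(PPh3)3][Pd(CN)(OH)3]

Cation [Nb…]: ligand charges -3, Nb(V) ⇒ ion charge 2+.
Anion [Pd…]: ligand charges -4, Pd(II) ⇒ ion charge 2−.
One 2+ cation balances one 2− anion.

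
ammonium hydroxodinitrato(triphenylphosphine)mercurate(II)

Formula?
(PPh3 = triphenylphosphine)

Ligands: 1 triphenylphosphine (PPh3, neutral), 2 nitrato (NO3, -1), 1 hydroxo (OH, -1). Ligand charge sum = -3.
With Hg in oxidation state +2, the complex ion is [Hg...]^1−.
Charge balance with ammonium (+1) requires 1 complex ion per 1 ammonium.

NH4[Hg(NO3)2(OH)(PPh3)]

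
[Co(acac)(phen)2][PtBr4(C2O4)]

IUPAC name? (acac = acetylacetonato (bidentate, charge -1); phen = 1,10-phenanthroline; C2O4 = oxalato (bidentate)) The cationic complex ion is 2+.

(acetylacetonato)bis(1,10-phenanthroline)cobalt(III) tetrabromooxalatoplatinate(IV)

The complex cation is given as 2+; its ligand charges sum to -1, so Co = +3.
A 1:1 salt means the anion carries the equal and opposite charge, 2−.
Anion: ligand charges sum to -6; for the ion to be 2−, Pt = +4.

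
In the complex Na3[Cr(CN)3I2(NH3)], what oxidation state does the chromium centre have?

3 sodium outside the brackets (+1 each) → the complex ion is 3−.
Ligand charges: 1×NH3 neutral; 3×CN = -3; 2×I = -2; sum -5.
Cr + (-5) = 3− ⇒ Cr is +2.

+2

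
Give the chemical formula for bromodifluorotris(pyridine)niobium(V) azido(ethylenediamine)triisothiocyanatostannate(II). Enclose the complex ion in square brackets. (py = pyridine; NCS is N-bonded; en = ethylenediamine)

Cation [Nb…]: ligand charges -3, Nb(V) ⇒ ion charge 2+.
Anion [Sn…]: ligand charges -4, Sn(II) ⇒ ion charge 2−.
One 2+ cation balances one 2− anion.

[NbBrF2(py)3][Sn(en)(N3)(NCS)3]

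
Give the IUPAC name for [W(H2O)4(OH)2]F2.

The 2 fluoride counter-ions carry a total charge of -2, so each complex ion is 2+.
Ligand charges: 2×hydroxo (-1 each), 4×aqua (neutral); total -2. So W + (-2) = 2+, giving W = +4.
Ligands are named alphabetically: aqua before hydroxo.

tetraaquadihydroxotungsten(IV) fluoride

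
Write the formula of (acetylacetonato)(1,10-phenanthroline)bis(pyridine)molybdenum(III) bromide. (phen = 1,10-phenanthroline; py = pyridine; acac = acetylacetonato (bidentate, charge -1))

Ligands: 1 1,10-phenanthroline (phen, neutral), 2 pyridine (py, neutral), 1 acetylacetonato (acac, -1). Ligand charge sum = -1.
With Mo in oxidation state +3, the complex ion is [Mo...]^2+.
Charge balance with bromide (-1) requires 1 complex ion per 2 bromide.

[Mo(acac)(phen)(py)2]Br2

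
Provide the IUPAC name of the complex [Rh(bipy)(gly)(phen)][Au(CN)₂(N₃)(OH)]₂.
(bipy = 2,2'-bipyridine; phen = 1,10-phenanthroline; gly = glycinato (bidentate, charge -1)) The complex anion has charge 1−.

(2,2'-bipyridine)(glycinato)(1,10-phenanthroline)rhodium(III) azidodicyanohydroxoaurate(III)

The complex anion is given as 1−; its ligand charges sum to -4, so Au = +3.
With 2 anions per cation, the cation must be 2×1 = 2+.
Cation: ligand charges sum to -1; for the ion to be 2+, Rh = +3.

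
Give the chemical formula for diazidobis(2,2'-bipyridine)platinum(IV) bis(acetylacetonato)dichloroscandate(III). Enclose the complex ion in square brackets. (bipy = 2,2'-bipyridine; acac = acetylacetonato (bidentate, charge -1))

Cation [Pt…]: ligand charges -2, Pt(IV) ⇒ ion charge 2+.
Anion [Sc…]: ligand charges -4, Sc(III) ⇒ ion charge 1−.
One 2+ cation requires 2 of the 1− anion.

[Pt(bipy)2(N3)2][Sc(acac)2Cl2]2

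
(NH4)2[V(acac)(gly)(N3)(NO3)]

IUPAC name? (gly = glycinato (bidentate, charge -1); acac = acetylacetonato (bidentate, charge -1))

ammonium (acetylacetonato)azido(glycinato)nitratovanadate(II)

The 2 ammonium counter-ions carry a total charge of +2, so each complex ion is 2−.
Ligand charges: 1×glycinato (-1 each), 1×azido (-1 each), 1×acetylacetonato (-1 each), 1×nitrato (-1 each); total -4. So V + (-4) = 2−, giving V = +2.
Ligands are named alphabetically: acetylacetonato before azido before glycinato before nitrato.
The complex ion is anionic, so vanadium takes the -ate form vanadate(II).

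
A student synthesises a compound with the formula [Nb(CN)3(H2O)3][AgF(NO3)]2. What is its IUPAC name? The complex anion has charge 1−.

triaquatricyanoniobium(V) fluoronitratoargentate(I)

Both ions are complex: the cation is named first with the plain metal name, the anion second with the -ate form; each ion's ligands are alphabetised independently.
The complex anion is given as 1−; its ligand charges sum to -2, so Ag = +1.
With 2 anions per cation, the cation must be 2×1 = 2+.
Cation: ligand charges sum to -3; for the ion to be 2+, Nb = +5.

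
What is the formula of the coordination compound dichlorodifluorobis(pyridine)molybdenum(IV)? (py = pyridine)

[MoCl2F2(py)2]

Ligands: 2 chloro (Cl, -1), 2 fluoro (F, -1), 2 pyridine (py, neutral). Ligand charge sum = -4.
With Mo in oxidation state +4, the complex ion is [Mo...].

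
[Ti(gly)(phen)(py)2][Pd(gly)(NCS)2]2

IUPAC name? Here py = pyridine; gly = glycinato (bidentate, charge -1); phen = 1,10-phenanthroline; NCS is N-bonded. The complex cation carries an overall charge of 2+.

Both ions are complex: the cation is named first with the plain metal name, the anion second with the -ate form; each ion's ligands are alphabetised independently.
The complex cation is given as 2+; its ligand charges sum to -1, so Ti = +3.
With 2 anions per cation, each anion must be 2/2 = 1−.
Anion: ligand charges sum to -3; for the ion to be 1−, Pd = +2.

(glycinato)(1,10-phenanthroline)bis(pyridine)titanium(III) (glycinato)diisothiocyanatopalladate(II)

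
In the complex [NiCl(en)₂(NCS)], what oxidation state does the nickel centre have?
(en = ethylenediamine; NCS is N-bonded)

No counter-ion: the bracketed complex is neutral.
Ligand charges: 2×en neutral; 1×Cl = -1; 1×NCS = -1; sum -2.
Ni + (-2) = 0 ⇒ Ni is +2.

+2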